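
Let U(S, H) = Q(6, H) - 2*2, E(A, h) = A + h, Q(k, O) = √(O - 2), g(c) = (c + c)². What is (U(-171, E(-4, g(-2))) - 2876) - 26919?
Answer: -29799 + √10 ≈ -29796.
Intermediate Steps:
g(c) = 4*c² (g(c) = (2*c)² = 4*c²)
Q(k, O) = √(-2 + O)
U(S, H) = -4 + √(-2 + H) (U(S, H) = √(-2 + H) - 2*2 = √(-2 + H) - 4 = -4 + √(-2 + H))
(U(-171, E(-4, g(-2))) - 2876) - 26919 = ((-4 + √(-2 + (-4 + 4*(-2)²))) - 2876) - 26919 = ((-4 + √(-2 + (-4 + 4*4))) - 2876) - 26919 = ((-4 + √(-2 + (-4 + 16))) - 2876) - 26919 = ((-4 + √(-2 + 12)) - 2876) - 26919 = ((-4 + √10) - 2876) - 26919 = (-2880 + √10) - 26919 = -29799 + √10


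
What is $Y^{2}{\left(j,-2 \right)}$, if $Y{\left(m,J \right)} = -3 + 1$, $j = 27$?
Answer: $4$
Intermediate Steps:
$Y{\left(m,J \right)} = -2$
$Y^{2}{\left(j,-2 \right)} = \left(-2\right)^{2} = 4$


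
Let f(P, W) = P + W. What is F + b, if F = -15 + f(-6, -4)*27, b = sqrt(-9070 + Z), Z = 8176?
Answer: -285 + I*sqrt(894) ≈ -285.0 + 29.9*I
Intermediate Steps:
b = I*sqrt(894) (b = sqrt(-9070 + 8176) = sqrt(-894) = I*sqrt(894) ≈ 29.9*I)
F = -285 (F = -15 + (-6 - 4)*27 = -15 - 10*27 = -15 - 270 = -285)
F + b = -285 + I*sqrt(894)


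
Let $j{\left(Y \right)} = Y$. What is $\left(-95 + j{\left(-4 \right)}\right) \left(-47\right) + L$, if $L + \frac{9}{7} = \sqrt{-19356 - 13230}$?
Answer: $\frac{32562}{7} + i \sqrt{32586} \approx 4651.7 + 180.52 i$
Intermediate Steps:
$L = - \frac{9}{7} + i \sqrt{32586}$ ($L = - \frac{9}{7} + \sqrt{-19356 - 13230} = - \frac{9}{7} + \sqrt{-32586} = - \frac{9}{7} + i \sqrt{32586} \approx -1.2857 + 180.52 i$)
$\left(-95 + j{\left(-4 \right)}\right) \left(-47\right) + L = \left(-95 - 4\right) \left(-47\right) - \left(\frac{9}{7} - i \sqrt{32586}\right) = \left(-99\right) \left(-47\right) - \left(\frac{9}{7} - i \sqrt{32586}\right) = 4653 - \left(\frac{9}{7} - i \sqrt{32586}\right) = \frac{32562}{7} + i \sqrt{32586}$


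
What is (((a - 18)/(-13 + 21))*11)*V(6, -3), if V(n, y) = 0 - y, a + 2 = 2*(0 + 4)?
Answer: -99/2 ≈ -49.500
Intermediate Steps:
a = 6 (a = -2 + 2*(0 + 4) = -2 + 2*4 = -2 + 8 = 6)
V(n, y) = -y
(((a - 18)/(-13 + 21))*11)*V(6, -3) = (((6 - 18)/(-13 + 21))*11)*(-1*(-3)) = (-12/8*11)*3 = (-12*⅛*11)*3 = -3/2*11*3 = -33/2*3 = -99/2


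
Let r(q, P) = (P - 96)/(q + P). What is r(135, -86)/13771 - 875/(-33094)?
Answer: 83486931/3190162318 ≈ 0.026170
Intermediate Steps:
r(q, P) = (-96 + P)/(P + q)
r(135, -86)/13771 - 875/(-33094) = ((-96 - 86)/(-86 + 135))/13771 - 875/(-33094) = (-182/49)*(1/13771) - 875*(-1/33094) = ((1/49)*(-182))*(1/13771) + 875/33094 = -26/7*1/13771 + 875/33094 = -26/96397 + 875/33094 = 83486931/3190162318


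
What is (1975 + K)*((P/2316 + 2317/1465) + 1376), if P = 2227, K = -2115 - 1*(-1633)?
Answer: 6983230051331/3392940 ≈ 2.0582e+6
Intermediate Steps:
K = -482 (K = -2115 + 1633 = -482)
(1975 + K)*((P/2316 + 2317/1465) + 1376) = (1975 - 482)*((2227/2316 + 2317/1465) + 1376) = 1493*((2227*(1/2316) + 2317*(1/1465)) + 1376) = 1493*((2227/2316 + 2317/1465) + 1376) = 1493*(8628727/3392940 + 1376) = 1493*(4677314167/3392940) = 6983230051331/3392940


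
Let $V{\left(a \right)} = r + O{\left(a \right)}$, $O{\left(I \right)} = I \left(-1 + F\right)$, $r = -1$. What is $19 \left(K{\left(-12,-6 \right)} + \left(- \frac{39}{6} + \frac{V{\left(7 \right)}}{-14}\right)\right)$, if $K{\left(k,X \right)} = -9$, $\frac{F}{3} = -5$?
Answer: $- \frac{988}{7} \approx -141.14$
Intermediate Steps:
$F = -15$ ($F = 3 \left(-5\right) = -15$)
$O{\left(I \right)} = - 16 I$ ($O{\left(I \right)} = I \left(-1 - 15\right) = I \left(-16\right) = - 16 I$)
$V{\left(a \right)} = -1 - 16 a$
$19 \left(K{\left(-12,-6 \right)} + \left(- \frac{39}{6} + \frac{V{\left(7 \right)}}{-14}\right)\right) = 19 \left(-9 - \left(\frac{13}{2} - \frac{-1 - 112}{-14}\right)\right) = 19 \left(-9 - \left(\frac{13}{2} - \left(-1 - 112\right) \left(- \frac{1}{14}\right)\right)\right) = 19 \left(-9 - - \frac{11}{7}\right) = 19 \left(-9 + \left(- \frac{13}{2} + \frac{113}{14}\right)\right) = 19 \left(-9 + \frac{11}{7}\right) = 19 \left(- \frac{52}{7}\right) = - \frac{988}{7}$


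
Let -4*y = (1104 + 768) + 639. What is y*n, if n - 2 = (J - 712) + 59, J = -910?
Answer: 3919671/4 ≈ 9.7992e+5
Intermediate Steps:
n = -1561 (n = 2 + ((-910 - 712) + 59) = 2 + (-1622 + 59) = 2 - 1563 = -1561)
y = -2511/4 (y = -((1104 + 768) + 639)/4 = -(1872 + 639)/4 = -¼*2511 = -2511/4 ≈ -627.75)
y*n = -2511/4*(-1561) = 3919671/4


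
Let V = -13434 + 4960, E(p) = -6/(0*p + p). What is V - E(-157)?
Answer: -1330424/157 ≈ -8474.0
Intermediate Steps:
E(p) = -6/p (E(p) = -6/(0 + p) = -6/p)
V = -8474
V - E(-157) = -8474 - (-6)/(-157) = -8474 - (-6)*(-1)/157 = -8474 - 1*6/157 = -8474 - 6/157 = -1330424/157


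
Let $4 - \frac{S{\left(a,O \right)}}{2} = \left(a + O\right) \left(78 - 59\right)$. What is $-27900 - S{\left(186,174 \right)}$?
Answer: $-14228$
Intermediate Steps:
$S{\left(a,O \right)} = 8 - 38 O - 38 a$ ($S{\left(a,O \right)} = 8 - 2 \left(a + O\right) \left(78 - 59\right) = 8 - 2 \left(O + a\right) 19 = 8 - 2 \left(19 O + 19 a\right) = 8 - \left(38 O + 38 a\right) = 8 - 38 O - 38 a$)
$-27900 - S{\left(186,174 \right)} = -27900 - \left(8 - 6612 - 7068\right) = -27900 - -13672 = -27900 + 13672 = -14228$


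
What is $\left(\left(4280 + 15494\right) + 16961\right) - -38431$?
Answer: $75166$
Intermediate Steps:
$\left(\left(4280 + 15494\right) + 16961\right) - -38431 = \left(19774 + 16961\right) + 38431 = 36735 + 38431 = 75166$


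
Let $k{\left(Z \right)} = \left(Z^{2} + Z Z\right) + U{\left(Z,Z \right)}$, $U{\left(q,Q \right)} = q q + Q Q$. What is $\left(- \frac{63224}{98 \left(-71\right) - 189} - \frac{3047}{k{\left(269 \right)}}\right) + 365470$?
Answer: $\frac{108007154899501}{295522324} \approx 3.6548 \cdot 10^{5}$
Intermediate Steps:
$U{\left(q,Q \right)} = Q^{2} + q^{2}$ ($U{\left(q,Q \right)} = q^{2} + Q^{2} = Q^{2} + q^{2}$)
$k{\left(Z \right)} = 4 Z^{2}$ ($k{\left(Z \right)} = \left(Z^{2} + Z Z\right) + \left(Z^{2} + Z^{2}\right) = \left(Z^{2} + Z^{2}\right) + 2 Z^{2} = 2 Z^{2} + 2 Z^{2} = 4 Z^{2}$)
$\left(- \frac{63224}{98 \left(-71\right) - 189} - \frac{3047}{k{\left(269 \right)}}\right) + 365470 = \left(- \frac{63224}{98 \left(-71\right) - 189} - \frac{3047}{4 \cdot 269^{2}}\right) + 365470 = \left(- \frac{63224}{-6958 - 189} - \frac{3047}{4 \cdot 72361}\right) + 365470 = \left(- \frac{63224}{-7147} - \frac{3047}{289444}\right) + 365470 = \left(\left(-63224\right) \left(- \frac{1}{7147}\right) - \frac{3047}{289444}\right) + 365470 = \left(\frac{9032}{1021} - \frac{3047}{289444}\right) + 365470 = \frac{2611147221}{295522324} + 365470 = \frac{108007154899501}{295522324}$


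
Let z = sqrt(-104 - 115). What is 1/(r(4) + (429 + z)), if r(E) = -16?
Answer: 413/170788 - I*sqrt(219)/170788 ≈ 0.0024182 - 8.6649e-5*I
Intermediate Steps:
z = I*sqrt(219) (z = sqrt(-219) = I*sqrt(219) ≈ 14.799*I)
1/(r(4) + (429 + z)) = 1/(-16 + (429 + I*sqrt(219))) = 1/(413 + I*sqrt(219))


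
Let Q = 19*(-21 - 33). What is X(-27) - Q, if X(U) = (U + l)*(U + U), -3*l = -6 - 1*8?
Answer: 2232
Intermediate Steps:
l = 14/3 (l = -(-6 - 1*8)/3 = -(-6 - 8)/3 = -⅓*(-14) = 14/3 ≈ 4.6667)
X(U) = 2*U*(14/3 + U) (X(U) = (U + 14/3)*(U + U) = (14/3 + U)*(2*U) = 2*U*(14/3 + U))
Q = -1026 (Q = 19*(-54) = -1026)
X(-27) - Q = (⅔)*(-27)*(14 + 3*(-27)) - 1*(-1026) = (⅔)*(-27)*(14 - 81) + 1026 = (⅔)*(-27)*(-67) + 1026 = 1206 + 1026 = 2232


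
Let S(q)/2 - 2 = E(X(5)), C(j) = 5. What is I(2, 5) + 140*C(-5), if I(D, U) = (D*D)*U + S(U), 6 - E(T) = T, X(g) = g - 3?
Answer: 732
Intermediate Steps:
X(g) = -3 + g
E(T) = 6 - T
S(q) = 12 (S(q) = 4 + 2*(6 - (-3 + 5)) = 4 + 2*(6 - 1*2) = 4 + 2*(6 - 2) = 4 + 2*4 = 4 + 8 = 12)
I(D, U) = 12 + U*D**2 (I(D, U) = (D*D)*U + 12 = D**2*U + 12 = U*D**2 + 12 = 12 + U*D**2)
I(2, 5) + 140*C(-5) = (12 + 5*2**2) + 140*5 = (12 + 5*4) + 700 = (12 + 20) + 700 = 32 + 700 = 732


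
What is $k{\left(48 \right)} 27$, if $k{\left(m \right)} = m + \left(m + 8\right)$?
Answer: $2808$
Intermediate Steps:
$k{\left(m \right)} = 8 + 2 m$ ($k{\left(m \right)} = m + \left(8 + m\right) = 8 + 2 m$)
$k{\left(48 \right)} 27 = \left(8 + 2 \cdot 48\right) 27 = \left(8 + 96\right) 27 = 104 \cdot 27 = 2808$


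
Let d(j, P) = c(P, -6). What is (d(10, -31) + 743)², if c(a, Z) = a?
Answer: 506944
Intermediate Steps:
d(j, P) = P
(d(10, -31) + 743)² = (-31 + 743)² = 712² = 506944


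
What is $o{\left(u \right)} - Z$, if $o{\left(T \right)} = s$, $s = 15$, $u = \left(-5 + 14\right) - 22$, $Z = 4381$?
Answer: $-4366$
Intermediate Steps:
$u = -13$ ($u = 9 - 22 = -13$)
$o{\left(T \right)} = 15$
$o{\left(u \right)} - Z = 15 - 4381 = -4366$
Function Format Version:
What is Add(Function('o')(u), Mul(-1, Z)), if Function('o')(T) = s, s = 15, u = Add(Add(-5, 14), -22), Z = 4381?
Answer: -4366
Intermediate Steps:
u = -13 (u = Add(9, -22) = -13)
Function('o')(T) = 15
Add(Function('o')(u), Mul(-1, Z)) = Add(15, Mul(-1, 4381)) = Add(15, -4381) = -4366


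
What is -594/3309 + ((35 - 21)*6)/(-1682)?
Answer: -212844/927623 ≈ -0.22945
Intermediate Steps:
-594/3309 + ((35 - 21)*6)/(-1682) = -594*1/3309 + (14*6)*(-1/1682) = -198/1103 + 84*(-1/1682) = -198/1103 - 42/841 = -212844/927623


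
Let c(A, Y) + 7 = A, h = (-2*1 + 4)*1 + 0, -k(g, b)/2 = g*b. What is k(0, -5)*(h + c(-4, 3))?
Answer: 0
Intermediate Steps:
k(g, b) = -2*b*g (k(g, b) = -2*g*b = -2*b*g)
h = 2 (h = (-2 + 4)*1 + 0 = 2*1 + 0 = 2 + 0 = 2)
c(A, Y) = -7 + A
k(0, -5)*(h + c(-4, 3)) = (-2*(-5)*0)*(2 + (-7 - 4)) = 0*(2 - 11) = 0*(-9) = 0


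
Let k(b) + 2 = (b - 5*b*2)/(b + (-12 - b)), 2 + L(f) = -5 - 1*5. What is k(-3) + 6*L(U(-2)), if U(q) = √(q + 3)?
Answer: -305/4 ≈ -76.250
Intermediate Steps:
U(q) = √(3 + q)
L(f) = -12 (L(f) = -2 + (-5 - 1*5) = -2 + (-5 - 5) = -2 - 10 = -12)
k(b) = -2 + 3*b/4 (k(b) = -2 + (b - 5*b*2)/(b + (-12 - b)) = -2 + (b - 10*b)/(-12) = -2 - 9*b*(-1/12) = -2 + 3*b/4)
k(-3) + 6*L(U(-2)) = (-2 + (¾)*(-3)) + 6*(-12) = (-2 - 9/4) - 72 = -17/4 - 72 = -305/4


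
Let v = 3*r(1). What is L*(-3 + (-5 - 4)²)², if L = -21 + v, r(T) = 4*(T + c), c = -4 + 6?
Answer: 91260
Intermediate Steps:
c = 2
r(T) = 8 + 4*T (r(T) = 4*(T + 2) = 4*(2 + T) = 8 + 4*T)
v = 36 (v = 3*(8 + 4*1) = 3*(8 + 4) = 3*12 = 36)
L = 15 (L = -21 + 36 = 15)
L*(-3 + (-5 - 4)²)² = 15*(-3 + (-5 - 4)²)² = 15*(-3 + (-9)²)² = 15*(-3 + 81)² = 15*78² = 15*6084 = 91260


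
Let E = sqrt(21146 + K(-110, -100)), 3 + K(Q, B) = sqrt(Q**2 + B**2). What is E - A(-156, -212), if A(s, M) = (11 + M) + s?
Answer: 357 + sqrt(21143 + 10*sqrt(221)) ≈ 502.92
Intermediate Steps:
K(Q, B) = -3 + sqrt(B**2 + Q**2) (K(Q, B) = -3 + sqrt(Q**2 + B**2) = -3 + sqrt(B**2 + Q**2))
A(s, M) = 11 + M + s
E = sqrt(21143 + 10*sqrt(221)) (E = sqrt(21146 + (-3 + sqrt((-100)**2 + (-110)**2))) = sqrt(21146 + (-3 + sqrt(10000 + 12100))) = sqrt(21146 + (-3 + sqrt(22100))) = sqrt(21146 + (-3 + 10*sqrt(221))) = sqrt(21143 + 10*sqrt(221)) ≈ 145.92)
E - A(-156, -212) = sqrt(21143 + 10*sqrt(221)) - (11 - 212 - 156) = sqrt(21143 + 10*sqrt(221)) - 1*(-357) = sqrt(21143 + 10*sqrt(221)) + 357 = 357 + sqrt(21143 + 10*sqrt(221))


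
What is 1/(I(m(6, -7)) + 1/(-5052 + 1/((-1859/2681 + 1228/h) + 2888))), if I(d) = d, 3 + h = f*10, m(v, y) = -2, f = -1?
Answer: -491756739655/983610818339 ≈ -0.49995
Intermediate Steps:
h = -13 (h = -3 - 1*10 = -3 - 10 = -13)
1/(I(m(6, -7)) + 1/(-5052 + 1/((-1859/2681 + 1228/h) + 2888))) = 1/(-2 + 1/(-5052 + 1/((-1859/2681 + 1228/(-13)) + 2888))) = 1/(-2 + 1/(-5052 + 1/((-1859*1/2681 + 1228*(-1/13)) + 2888))) = 1/(-2 + 1/(-5052 + 1/((-1859/2681 - 1228/13) + 2888))) = 1/(-2 + 1/(-5052 + 1/(-3316435/34853 + 2888))) = 1/(-2 + 1/(-5052 + 1/(97339029/34853))) = 1/(-2 + 1/(-5052 + 34853/97339029)) = 1/(-2 + 1/(-491756739655/97339029)) = 1/(-2 - 97339029/491756739655) = 1/(-983610818339/491756739655) = -491756739655/983610818339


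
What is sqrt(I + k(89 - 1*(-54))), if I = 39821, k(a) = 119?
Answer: 2*sqrt(9985) ≈ 199.85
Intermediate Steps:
sqrt(I + k(89 - 1*(-54))) = sqrt(39821 + 119) = sqrt(39940) = 2*sqrt(9985)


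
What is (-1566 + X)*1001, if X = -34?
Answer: -1601600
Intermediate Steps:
(-1566 + X)*1001 = (-1566 - 34)*1001 = -1600*1001 = -1601600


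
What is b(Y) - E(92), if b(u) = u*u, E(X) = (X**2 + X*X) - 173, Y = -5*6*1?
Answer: -15855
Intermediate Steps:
Y = -30 (Y = -30*1 = -30)
E(X) = -173 + 2*X**2 (E(X) = (X**2 + X**2) - 173 = 2*X**2 - 173 = -173 + 2*X**2)
b(u) = u**2
b(Y) - E(92) = (-30)**2 - (-173 + 2*92**2) = 900 - (-173 + 2*8464) = 900 - (-173 + 16928) = 900 - 1*16755 = 900 - 16755 = -15855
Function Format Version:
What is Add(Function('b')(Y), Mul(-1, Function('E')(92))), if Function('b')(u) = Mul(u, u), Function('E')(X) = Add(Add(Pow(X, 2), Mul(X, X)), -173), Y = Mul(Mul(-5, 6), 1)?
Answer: -15855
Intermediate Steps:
Y = -30 (Y = Mul(-30, 1) = -30)
Function('E')(X) = Add(-173, Mul(2, Pow(X, 2))) (Function('E')(X) = Add(Add(Pow(X, 2), Pow(X, 2)), -173) = Add(Mul(2, Pow(X, 2)), -173) = Add(-173, Mul(2, Pow(X, 2))))
Function('b')(u) = Pow(u, 2)
Add(Function('b')(Y), Mul(-1, Function('E')(92))) = Add(Pow(-30, 2), Mul(-1, Add(-173, Mul(2, Pow(92, 2))))) = Add(900, Mul(-1, Add(-173, Mul(2, 8464)))) = Add(900, Mul(-1, Add(-173, 16928))) = Add(900, Mul(-1, 16755)) = Add(900, -16755) = -15855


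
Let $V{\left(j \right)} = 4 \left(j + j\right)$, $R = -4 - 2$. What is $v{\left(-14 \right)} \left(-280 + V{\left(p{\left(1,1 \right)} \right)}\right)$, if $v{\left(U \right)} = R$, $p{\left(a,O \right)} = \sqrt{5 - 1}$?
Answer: $1584$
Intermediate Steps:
$p{\left(a,O \right)} = 2$ ($p{\left(a,O \right)} = \sqrt{4} = 2$)
$R = -6$ ($R = -4 - 2 = -6$)
$V{\left(j \right)} = 8 j$ ($V{\left(j \right)} = 4 \cdot 2 j = 8 j$)
$v{\left(U \right)} = -6$
$v{\left(-14 \right)} \left(-280 + V{\left(p{\left(1,1 \right)} \right)}\right) = - 6 \left(-280 + 8 \cdot 2\right) = - 6 \left(-280 + 16\right) = \left(-6\right) \left(-264\right) = 1584$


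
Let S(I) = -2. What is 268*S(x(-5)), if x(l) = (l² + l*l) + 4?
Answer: -536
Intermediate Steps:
x(l) = 4 + 2*l² (x(l) = (l² + l²) + 4 = 2*l² + 4 = 4 + 2*l²)
268*S(x(-5)) = 268*(-2) = -536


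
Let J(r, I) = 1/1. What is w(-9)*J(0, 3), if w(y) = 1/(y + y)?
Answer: -1/18 ≈ -0.055556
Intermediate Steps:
J(r, I) = 1
w(y) = 1/(2*y)
w(-9)*J(0, 3) = ((½)/(-9))*1 = ((½)*(-⅑))*1 = -1/18*1 = -1/18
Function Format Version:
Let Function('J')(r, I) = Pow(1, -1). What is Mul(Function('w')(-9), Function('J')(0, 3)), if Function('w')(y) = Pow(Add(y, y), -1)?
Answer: Rational(-1, 18) ≈ -0.055556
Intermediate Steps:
Function('J')(r, I) = 1
Function('w')(y) = Mul(Rational(1, 2), Pow(y, -1)) (Function('w')(y) = Pow(Mul(2, y), -1) = Mul(Rational(1, 2), Pow(y, -1)))
Mul(Function('w')(-9), Function('J')(0, 3)) = Mul(Mul(Rational(1, 2), Pow(-9, -1)), 1) = Mul(Mul(Rational(1, 2), Rational(-1, 9)), 1) = Mul(Rational(-1, 18), 1) = Rational(-1, 18)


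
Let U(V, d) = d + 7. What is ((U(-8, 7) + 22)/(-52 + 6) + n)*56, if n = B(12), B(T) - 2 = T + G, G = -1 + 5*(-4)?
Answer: -10024/23 ≈ -435.83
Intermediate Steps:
G = -21 (G = -1 - 20 = -21)
U(V, d) = 7 + d
B(T) = -19 + T (B(T) = 2 + (T - 21) = 2 + (-21 + T) = -19 + T)
n = -7 (n = -19 + 12 = -7)
((U(-8, 7) + 22)/(-52 + 6) + n)*56 = (((7 + 7) + 22)/(-52 + 6) - 7)*56 = ((14 + 22)/(-46) - 7)*56 = (36*(-1/46) - 7)*56 = (-18/23 - 7)*56 = -179/23*56 = -10024/23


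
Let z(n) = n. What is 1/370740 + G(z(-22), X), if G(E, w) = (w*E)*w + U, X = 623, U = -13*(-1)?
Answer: -3165683980499/370740 ≈ -8.5388e+6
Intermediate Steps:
U = 13
G(E, w) = 13 + E*w² (G(E, w) = (w*E)*w + 13 = (E*w)*w + 13 = E*w² + 13 = 13 + E*w²)
1/370740 + G(z(-22), X) = 1/370740 + (13 - 22*623²) = 1/370740 + (13 - 22*388129) = 1/370740 + (13 - 8538838) = 1/370740 - 8538825 = -3165683980499/370740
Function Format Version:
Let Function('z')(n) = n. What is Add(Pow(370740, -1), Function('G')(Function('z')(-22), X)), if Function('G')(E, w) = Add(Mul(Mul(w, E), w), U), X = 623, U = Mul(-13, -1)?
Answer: Rational(-3165683980499, 370740) ≈ -8.5388e+6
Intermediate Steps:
U = 13
Function('G')(E, w) = Add(13, Mul(E, Pow(w, 2))) (Function('G')(E, w) = Add(Mul(Mul(w, E), w), 13) = Add(Mul(Mul(E, w), w), 13) = Add(Mul(E, Pow(w, 2)), 13) = Add(13, Mul(E, Pow(w, 2))))
Add(Pow(370740, -1), Function('G')(Function('z')(-22), X)) = Add(Pow(370740, -1), Add(13, Mul(-22, Pow(623, 2)))) = Add(Rational(1, 370740), Add(13, Mul(-22, 388129))) = Add(Rational(1, 370740), Add(13, -8538838)) = Add(Rational(1, 370740), -8538825) = Rational(-3165683980499, 370740)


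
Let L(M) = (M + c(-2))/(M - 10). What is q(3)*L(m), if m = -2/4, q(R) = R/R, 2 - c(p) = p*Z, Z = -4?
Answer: 13/21 ≈ 0.61905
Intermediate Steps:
c(p) = 2 + 4*p (c(p) = 2 - p*(-4) = 2 - (-4)*p = 2 + 4*p)
q(R) = 1
m = -½ (m = -2*¼ = -½ ≈ -0.50000)
L(M) = (-6 + M)/(-10 + M) (L(M) = (M + (2 + 4*(-2)))/(M - 10) = (M + (2 - 8))/(-10 + M) = (M - 6)/(-10 + M) = (-6 + M)/(-10 + M))
q(3)*L(m) = 1*((-6 - ½)/(-10 - ½)) = 1*(-13/2/(-21/2)) = 1*(-2/21*(-13/2)) = 1*(13/21) = 13/21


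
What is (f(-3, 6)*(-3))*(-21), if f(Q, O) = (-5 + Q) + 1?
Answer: -441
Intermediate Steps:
f(Q, O) = -4 + Q
(f(-3, 6)*(-3))*(-21) = ((-4 - 3)*(-3))*(-21) = -7*(-3)*(-21) = 21*(-21) = -441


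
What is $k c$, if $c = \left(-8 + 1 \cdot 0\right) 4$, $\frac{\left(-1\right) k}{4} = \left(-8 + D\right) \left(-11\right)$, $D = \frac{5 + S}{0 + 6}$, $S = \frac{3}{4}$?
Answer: $\frac{29744}{3} \approx 9914.7$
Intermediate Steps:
$S = \frac{3}{4}$ ($S = 3 \cdot \frac{1}{4} = \frac{3}{4} \approx 0.75$)
$D = \frac{23}{24}$ ($D = \frac{5 + \frac{3}{4}}{0 + 6} = \frac{23}{4 \cdot 6} = \frac{23}{4} \cdot \frac{1}{6} = \frac{23}{24} \approx 0.95833$)
$k = - \frac{1859}{6}$ ($k = - 4 \left(-8 + \frac{23}{24}\right) \left(-11\right) = - 4 \left(\left(- \frac{169}{24}\right) \left(-11\right)\right) = \left(-4\right) \frac{1859}{24} = - \frac{1859}{6} \approx -309.83$)
$c = -32$ ($c = \left(-8 + 0\right) 4 = \left(-8\right) 4 = -32$)
$k c = \left(- \frac{1859}{6}\right) \left(-32\right) = \frac{29744}{3}$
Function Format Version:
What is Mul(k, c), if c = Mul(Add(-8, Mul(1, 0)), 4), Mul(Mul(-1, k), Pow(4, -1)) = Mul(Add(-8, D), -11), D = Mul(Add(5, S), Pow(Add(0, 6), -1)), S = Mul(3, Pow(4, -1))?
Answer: Rational(29744, 3) ≈ 9914.7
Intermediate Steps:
S = Rational(3, 4) (S = Mul(3, Rational(1, 4)) = Rational(3, 4) ≈ 0.75000)
D = Rational(23, 24) (D = Mul(Add(5, Rational(3, 4)), Pow(Add(0, 6), -1)) = Mul(Rational(23, 4), Pow(6, -1)) = Mul(Rational(23, 4), Rational(1, 6)) = Rational(23, 24) ≈ 0.95833)
k = Rational(-1859, 6) (k = Mul(-4, Mul(Add(-8, Rational(23, 24)), -11)) = Mul(-4, Mul(Rational(-169, 24), -11)) = Mul(-4, Rational(1859, 24)) = Rational(-1859, 6) ≈ -309.83)
c = -32 (c = Mul(Add(-8, 0), 4) = Mul(-8, 4) = -32)
Mul(k, c) = Mul(Rational(-1859, 6), -32) = Rational(29744, 3)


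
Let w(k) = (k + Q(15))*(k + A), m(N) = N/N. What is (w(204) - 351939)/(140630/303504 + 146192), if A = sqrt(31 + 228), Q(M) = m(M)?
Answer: -47061178488/22184998699 + 31109160*sqrt(259)/22184998699 ≈ -2.0987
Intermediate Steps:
m(N) = 1
Q(M) = 1
A = sqrt(259) ≈ 16.093
w(k) = (1 + k)*(k + sqrt(259)) (w(k) = (k + 1)*(k + sqrt(259)) = (1 + k)*(k + sqrt(259)))
(w(204) - 351939)/(140630/303504 + 146192) = ((204 + sqrt(259) + 204**2 + 204*sqrt(259)) - 351939)/(140630/303504 + 146192) = ((204 + sqrt(259) + 41616 + 204*sqrt(259)) - 351939)/(140630*(1/303504) + 146192) = ((41820 + 205*sqrt(259)) - 351939)/(70315/151752 + 146192) = (-310119 + 205*sqrt(259))/(22184998699/151752) = (-310119 + 205*sqrt(259))*(151752/22184998699) = -47061178488/22184998699 + 31109160*sqrt(259)/22184998699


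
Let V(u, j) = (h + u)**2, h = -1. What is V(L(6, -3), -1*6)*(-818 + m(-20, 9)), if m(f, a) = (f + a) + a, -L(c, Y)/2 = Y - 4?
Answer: -138580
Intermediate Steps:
L(c, Y) = 8 - 2*Y (L(c, Y) = -2*(Y - 4) = -2*(-4 + Y) = 8 - 2*Y)
m(f, a) = f + 2*a (m(f, a) = (a + f) + a = f + 2*a)
V(u, j) = (-1 + u)**2
V(L(6, -3), -1*6)*(-818 + m(-20, 9)) = (-1 + (8 - 2*(-3)))**2*(-818 + (-20 + 2*9)) = (-1 + (8 + 6))**2*(-818 + (-20 + 18)) = (-1 + 14)**2*(-818 - 2) = 13**2*(-820) = 169*(-820) = -138580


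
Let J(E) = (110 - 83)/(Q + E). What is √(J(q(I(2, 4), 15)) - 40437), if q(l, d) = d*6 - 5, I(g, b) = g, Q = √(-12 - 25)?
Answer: √(-40437 + 27/(85 + I*√37)) ≈ 0.e-4 - 201.09*I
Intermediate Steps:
Q = I*√37 (Q = √(-37) = I*√37 ≈ 6.0828*I)
q(l, d) = -5 + 6*d (q(l, d) = 6*d - 5 = -5 + 6*d)
J(E) = 27/(E + I*√37) (J(E) = (110 - 83)/(I*√37 + E) = 27/(E + I*√37))
√(J(q(I(2, 4), 15)) - 40437) = √(27/((-5 + 6*15) + I*√37) - 40437) = √(27/((-5 + 90) + I*√37) - 40437) = √(27/(85 + I*√37) - 40437) = √(-40437 + 27/(85 + I*√37))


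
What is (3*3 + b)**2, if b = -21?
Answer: 144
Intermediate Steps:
(3*3 + b)**2 = (3*3 - 21)**2 = (9 - 21)**2 = (-12)**2 = 144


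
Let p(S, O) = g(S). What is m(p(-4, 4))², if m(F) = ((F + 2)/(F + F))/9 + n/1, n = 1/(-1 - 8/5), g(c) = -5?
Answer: 18769/152100 ≈ 0.12340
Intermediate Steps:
n = -5/13 (n = 1/(-1 - 8*⅕) = 1/(-1 - 8/5) = 1/(-13/5) = -5/13 ≈ -0.38462)
p(S, O) = -5
m(F) = -5/13 + (2 + F)/(18*F) (m(F) = ((F + 2)/(F + F))/9 - 5/13/1 = ((2 + F)/((2*F)))*(⅑) - 5/13*1 = ((2 + F)*(1/(2*F)))*(⅑) - 5/13 = ((2 + F)/(2*F))*(⅑) - 5/13 = (2 + F)/(18*F) - 5/13 = -5/13 + (2 + F)/(18*F))
m(p(-4, 4))² = ((1/234)*(26 - 77*(-5))/(-5))² = ((1/234)*(-⅕)*(26 + 385))² = ((1/234)*(-⅕)*411)² = (-137/390)² = 18769/152100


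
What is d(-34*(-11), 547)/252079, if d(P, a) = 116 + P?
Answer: 490/252079 ≈ 0.0019438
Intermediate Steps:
d(-34*(-11), 547)/252079 = (116 - 34*(-11))/252079 = (116 + 374)*(1/252079) = 490*(1/252079) = 490/252079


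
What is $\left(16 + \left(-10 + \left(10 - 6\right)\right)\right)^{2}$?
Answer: $100$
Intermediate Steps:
$\left(16 + \left(-10 + \left(10 - 6\right)\right)\right)^{2} = \left(16 + \left(-10 + 4\right)\right)^{2} = \left(16 - 6\right)^{2} = 10^{2} = 100$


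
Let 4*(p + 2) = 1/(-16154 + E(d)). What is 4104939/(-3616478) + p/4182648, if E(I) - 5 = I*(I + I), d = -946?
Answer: -1194246647946537459/1052138633347203104 ≈ -1.1351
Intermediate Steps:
E(I) = 5 + 2*I² (E(I) = 5 + I*(I + I) = 5 + I*(2*I) = 5 + 2*I²)
p = -14189463/7094732 (p = -2 + 1/(4*(-16154 + (5 + 2*(-946)²))) = -2 + 1/(4*(-16154 + (5 + 2*894916))) = -2 + 1/(4*(-16154 + (5 + 1789832))) = -2 + 1/(4*(-16154 + 1789837)) = -2 + (¼)/1773683 = -2 + (¼)*(1/1773683) = -2 + 1/7094732 = -14189463/7094732 ≈ -2.0000)
4104939/(-3616478) + p/4182648 = 4104939/(-3616478) - 14189463/7094732/4182648 = 4104939*(-1/3616478) - 14189463/7094732*1/4182648 = -241467/212734 - 4729821/9891588870112 = -1194246647946537459/1052138633347203104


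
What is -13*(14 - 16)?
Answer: 26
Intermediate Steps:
-13*(14 - 16) = -13*(-2) = 26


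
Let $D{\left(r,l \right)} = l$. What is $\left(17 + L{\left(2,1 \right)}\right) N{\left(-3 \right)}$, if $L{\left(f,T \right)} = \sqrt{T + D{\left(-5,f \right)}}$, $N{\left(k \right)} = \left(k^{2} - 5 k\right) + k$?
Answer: $357 + 21 \sqrt{3} \approx 393.37$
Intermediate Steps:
$N{\left(k \right)} = k^{2} - 4 k$
$L{\left(f,T \right)} = \sqrt{T + f}$
$\left(17 + L{\left(2,1 \right)}\right) N{\left(-3 \right)} = \left(17 + \sqrt{1 + 2}\right) \left(- 3 \left(-4 - 3\right)\right) = \left(17 + \sqrt{3}\right) \left(\left(-3\right) \left(-7\right)\right) = \left(17 + \sqrt{3}\right) 21 = 357 + 21 \sqrt{3}$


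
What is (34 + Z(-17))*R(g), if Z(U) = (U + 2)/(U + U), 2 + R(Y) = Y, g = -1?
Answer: -3513/34 ≈ -103.32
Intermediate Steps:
R(Y) = -2 + Y
Z(U) = (2 + U)/(2*U) (Z(U) = (2 + U)/((2*U)) = (2 + U)*(1/(2*U)) = (2 + U)/(2*U))
(34 + Z(-17))*R(g) = (34 + (½)*(2 - 17)/(-17))*(-2 - 1) = (34 + (½)*(-1/17)*(-15))*(-3) = (34 + 15/34)*(-3) = (1171/34)*(-3) = -3513/34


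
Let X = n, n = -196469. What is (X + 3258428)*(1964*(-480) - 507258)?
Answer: -4439773186902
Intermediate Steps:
X = -196469
(X + 3258428)*(1964*(-480) - 507258) = (-196469 + 3258428)*(1964*(-480) - 507258) = 3061959*(-942720 - 507258) = 3061959*(-1449978) = -4439773186902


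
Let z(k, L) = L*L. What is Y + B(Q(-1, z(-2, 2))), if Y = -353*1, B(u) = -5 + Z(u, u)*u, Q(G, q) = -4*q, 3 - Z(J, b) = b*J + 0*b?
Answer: 3690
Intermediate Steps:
Z(J, b) = 3 - J*b (Z(J, b) = 3 - (b*J + 0*b) = 3 - (J*b + 0) = 3 - J*b)
z(k, L) = L²
B(u) = -5 + u*(3 - u²) (B(u) = -5 + (3 - u*u)*u = -5 + (3 - u²)*u = -5 + u*(3 - u²))
Y = -353
Y + B(Q(-1, z(-2, 2))) = -353 + (-5 - (-4*2²)³ + 3*(-4*2²)) = -353 + (-5 - (-4*4)³ + 3*(-4*4)) = -353 + (-5 - 1*(-16)³ + 3*(-16)) = -353 + (-5 - 1*(-4096) - 48) = -353 + (-5 + 4096 - 48) = -353 + 4043 = 3690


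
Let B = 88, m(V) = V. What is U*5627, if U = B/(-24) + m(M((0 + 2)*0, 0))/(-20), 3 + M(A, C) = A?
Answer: -1187297/60 ≈ -19788.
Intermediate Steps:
M(A, C) = -3 + A
U = -211/60 (U = 88/(-24) + (-3 + (0 + 2)*0)/(-20) = 88*(-1/24) + (-3 + 2*0)*(-1/20) = -11/3 + (-3 + 0)*(-1/20) = -11/3 - 3*(-1/20) = -11/3 + 3/20 = -211/60 ≈ -3.5167)
U*5627 = -211/60*5627 = -1187297/60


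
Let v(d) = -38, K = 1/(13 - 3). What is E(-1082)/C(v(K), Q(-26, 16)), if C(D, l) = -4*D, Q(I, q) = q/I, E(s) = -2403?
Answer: -2403/152 ≈ -15.809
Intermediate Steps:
K = 1/10 ≈ 0.10000
E(-1082)/C(v(K), Q(-26, 16)) = -2403/((-4*(-38))) = -2403/152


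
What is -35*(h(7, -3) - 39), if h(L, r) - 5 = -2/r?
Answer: 3500/3 ≈ 1166.7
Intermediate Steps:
h(L, r) = 5 - 2/r
-35*(h(7, -3) - 39) = -35*((5 - 2/(-3)) - 39) = -35*((5 - 2*(-⅓)) - 39) = -35*((5 + ⅔) - 39) = -35*(17/3 - 39) = -35*(-100/3) = 3500/3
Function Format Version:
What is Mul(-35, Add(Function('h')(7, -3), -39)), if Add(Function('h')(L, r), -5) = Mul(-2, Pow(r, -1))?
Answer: Rational(3500, 3) ≈ 1166.7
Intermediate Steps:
Function('h')(L, r) = Add(5, Mul(-2, Pow(r, -1)))
Mul(-35, Add(Function('h')(7, -3), -39)) = Mul(-35, Add(Add(5, Mul(-2, Pow(-3, -1))), -39)) = Mul(-35, Add(Add(5, Mul(-2, Rational(-1, 3))), -39)) = Mul(-35, Add(Add(5, Rational(2, 3)), -39)) = Mul(-35, Add(Rational(17, 3), -39)) = Mul(-35, Rational(-100, 3)) = Rational(3500, 3)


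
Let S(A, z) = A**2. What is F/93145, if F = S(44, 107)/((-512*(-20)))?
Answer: 121/59612800 ≈ 2.0298e-6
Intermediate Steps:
F = 121/640 (F = 44**2/((-512*(-20))) = 1936/10240 = 1936*(1/10240) = 121/640 ≈ 0.18906)
F/93145 = (121/640)/93145 = (121/640)*(1/93145) = 121/59612800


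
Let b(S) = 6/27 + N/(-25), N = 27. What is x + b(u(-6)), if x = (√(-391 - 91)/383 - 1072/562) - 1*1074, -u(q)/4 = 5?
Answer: -68078483/63225 + I*√482/383 ≈ -1076.8 + 0.057322*I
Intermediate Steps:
u(q) = -20 (u(q) = -4*5 = -20)
b(S) = -193/225 (b(S) = 6/27 + 27/(-25) = 6*(1/27) + 27*(-1/25) = 2/9 - 27/25 = -193/225)
x = -302330/281 + I*√482/383 (x = (√(-482)*(1/383) - 1072*1/562) - 1074 = ((I*√482)*(1/383) - 536/281) - 1074 = (I*√482/383 - 536/281) - 1074 = (-536/281 + I*√482/383) - 1074 = -302330/281 + I*√482/383 ≈ -1075.9 + 0.057322*I)
x + b(u(-6)) = (-302330/281 + I*√482/383) - 193/225 = -68078483/63225 + I*√482/383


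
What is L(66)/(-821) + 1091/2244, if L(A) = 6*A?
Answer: 7087/1842324 ≈ 0.0038468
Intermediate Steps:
L(66)/(-821) + 1091/2244 = (6*66)/(-821) + 1091/2244 = 396*(-1/821) + 1091*(1/2244) = -396/821 + 1091/2244 = 7087/1842324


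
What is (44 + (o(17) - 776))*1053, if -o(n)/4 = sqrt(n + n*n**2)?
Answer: -770796 - 4212*sqrt(4930) ≈ -1.0665e+6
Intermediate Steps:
o(n) = -4*sqrt(n + n**3) (o(n) = -4*sqrt(n + n*n**2) = -4*sqrt(n + n**3))
(44 + (o(17) - 776))*1053 = (44 + (-4*sqrt(17 + 17**3) - 776))*1053 = (44 + (-4*sqrt(17 + 4913) - 776))*1053 = (44 + (-4*sqrt(4930) - 776))*1053 = (44 + (-776 - 4*sqrt(4930)))*1053 = (-732 - 4*sqrt(4930))*1053 = -770796 - 4212*sqrt(4930)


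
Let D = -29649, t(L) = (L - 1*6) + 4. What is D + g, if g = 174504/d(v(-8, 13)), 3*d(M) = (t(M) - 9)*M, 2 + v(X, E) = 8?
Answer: -235497/5 ≈ -47099.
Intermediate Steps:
t(L) = -2 + L (t(L) = (L - 6) + 4 = (-6 + L) + 4 = -2 + L)
v(X, E) = 6 (v(X, E) = -2 + 8 = 6)
d(M) = M*(-11 + M)/3 (d(M) = (((-2 + M) - 9)*M)/3 = ((-11 + M)*M)/3 = (M*(-11 + M))/3 = M*(-11 + M)/3)
g = -87252/5 (g = 174504/(((⅓)*6*(-11 + 6))) = 174504/(((⅓)*6*(-5))) = 174504/(-10) = 174504*(-⅒) = -87252/5 ≈ -17450.)
D + g = -29649 - 87252/5 = -235497/5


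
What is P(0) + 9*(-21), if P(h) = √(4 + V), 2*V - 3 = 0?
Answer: -189 + √22/2 ≈ -186.65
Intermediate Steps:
V = 3/2 (V = 3/2 + (½)*0 = 3/2 + 0 = 3/2 ≈ 1.5000)
P(h) = √22/2 (P(h) = √(4 + 3/2) = √(11/2) = √22/2)
P(0) + 9*(-21) = √22/2 + 9*(-21) = √22/2 - 189 = -189 + √22/2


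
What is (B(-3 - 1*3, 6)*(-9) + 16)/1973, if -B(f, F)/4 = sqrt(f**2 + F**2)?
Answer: 16/1973 + 216*sqrt(2)/1973 ≈ 0.16293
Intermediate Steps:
B(f, F) = -4*sqrt(F**2 + f**2) (B(f, F) = -4*sqrt(f**2 + F**2) = -4*sqrt(F**2 + f**2))
(B(-3 - 1*3, 6)*(-9) + 16)/1973 = (-4*sqrt(6**2 + (-3 - 1*3)**2)*(-9) + 16)/1973 = (-4*sqrt(36 + (-3 - 3)**2)*(-9) + 16)*(1/1973) = (-4*sqrt(36 + (-6)**2)*(-9) + 16)*(1/1973) = (-4*sqrt(36 + 36)*(-9) + 16)*(1/1973) = (-24*sqrt(2)*(-9) + 16)*(1/1973) = (216*sqrt(2) + 16)*(1/1973) = (16 + 216*sqrt(2))*(1/1973) = 16/1973 + 216*sqrt(2)/1973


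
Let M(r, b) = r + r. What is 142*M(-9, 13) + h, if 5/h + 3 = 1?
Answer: -5117/2 ≈ -2558.5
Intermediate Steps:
M(r, b) = 2*r
h = -5/2 (h = 5/(-3 + 1) = 5/(-2) = 5*(-½) = -5/2 ≈ -2.5000)
142*M(-9, 13) + h = 142*(2*(-9)) - 5/2 = 142*(-18) - 5/2 = -2556 - 5/2 = -5117/2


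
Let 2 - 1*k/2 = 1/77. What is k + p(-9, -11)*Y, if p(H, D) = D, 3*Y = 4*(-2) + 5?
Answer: 1153/77 ≈ 14.974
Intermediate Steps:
k = 306/77 (k = 4 - 2/77 = 306/77 ≈ 3.9740)
Y = -1 (Y = (4*(-2) + 5)/3 = (-8 + 5)/3 = (⅓)*(-3) = -1)
k + p(-9, -11)*Y = 306/77 - 11*(-1) = 306/77 + 11 = 1153/77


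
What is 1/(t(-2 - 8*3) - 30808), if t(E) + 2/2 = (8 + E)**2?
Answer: -1/30485 ≈ -3.2803e-5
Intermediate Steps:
t(E) = -1 + (8 + E)**2
1/(t(-2 - 8*3) - 30808) = 1/((-1 + (8 + (-2 - 8*3))**2) - 30808) = 1/((-1 + (8 + (-2 - 24))**2) - 30808) = 1/((-1 + (8 - 26)**2) - 30808) = 1/((-1 + (-18)**2) - 30808) = 1/((-1 + 324) - 30808) = 1/(323 - 30808) = 1/(-30485) = -1/30485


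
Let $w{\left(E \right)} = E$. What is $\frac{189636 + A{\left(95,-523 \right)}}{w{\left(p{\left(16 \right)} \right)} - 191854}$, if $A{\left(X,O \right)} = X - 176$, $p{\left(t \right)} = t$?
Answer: $- \frac{63185}{63946} \approx -0.9881$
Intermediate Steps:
$A{\left(X,O \right)} = -176 + X$ ($A{\left(X,O \right)} = X - 176 = -176 + X$)
$\frac{189636 + A{\left(95,-523 \right)}}{w{\left(p{\left(16 \right)} \right)} - 191854} = \frac{189636 + \left(-176 + 95\right)}{16 - 191854} = \frac{189636 - 81}{-191838} = 189555 \left(- \frac{1}{191838}\right) = - \frac{63185}{63946}$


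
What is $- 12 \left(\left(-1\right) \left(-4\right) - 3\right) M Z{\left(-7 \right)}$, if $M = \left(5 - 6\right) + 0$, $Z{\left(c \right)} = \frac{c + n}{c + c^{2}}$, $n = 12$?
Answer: $\frac{10}{7} \approx 1.4286$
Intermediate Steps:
$Z{\left(c \right)} = \frac{12 + c}{c + c^{2}}$ ($Z{\left(c \right)} = \frac{c + 12}{c + c^{2}} = \frac{12 + c}{c + c^{2}}$)
$M = -1$ ($M = \left(5 - 6\right) + 0 = -1 + 0 = -1$)
$- 12 \left(\left(-1\right) \left(-4\right) - 3\right) M Z{\left(-7 \right)} = - 12 \left(\left(-1\right) \left(-4\right) - 3\right) \left(-1\right) \frac{12 - 7}{\left(-7\right) \left(1 - 7\right)} = - 12 \left(4 - 3\right) \left(-1\right) \left(\left(- \frac{1}{7}\right) \frac{1}{-6} \cdot 5\right) = \left(-12\right) 1 \left(-1\right) \left(\left(- \frac{1}{7}\right) \left(- \frac{1}{6}\right) 5\right) = \left(-12\right) \left(-1\right) \frac{5}{42} = 12 \cdot \frac{5}{42} = \frac{10}{7}$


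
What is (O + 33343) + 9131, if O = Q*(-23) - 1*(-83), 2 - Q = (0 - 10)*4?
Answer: 41591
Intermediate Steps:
Q = 42 (Q = 2 - (0 - 10)*4 = 2 - (-10)*4 = 2 - 1*(-40) = 2 + 40 = 42)
O = -883 (O = 42*(-23) - 1*(-83) = -966 + 83 = -883)
(O + 33343) + 9131 = (-883 + 33343) + 9131 = 32460 + 9131 = 41591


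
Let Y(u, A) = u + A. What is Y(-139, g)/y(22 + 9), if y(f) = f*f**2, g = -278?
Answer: -417/29791 ≈ -0.013998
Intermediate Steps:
Y(u, A) = A + u
y(f) = f**3
Y(-139, g)/y(22 + 9) = (-278 - 139)/((22 + 9)**3) = -417/(31**3) = -417/29791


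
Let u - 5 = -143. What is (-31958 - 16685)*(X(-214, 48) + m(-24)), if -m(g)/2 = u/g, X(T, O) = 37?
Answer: -2480793/2 ≈ -1.2404e+6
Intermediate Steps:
u = -138 (u = 5 - 143 = -138)
m(g) = 276/g (m(g) = -(-276)/g = 276/g)
(-31958 - 16685)*(X(-214, 48) + m(-24)) = (-31958 - 16685)*(37 + 276/(-24)) = -48643*(37 + 276*(-1/24)) = -48643*(37 - 23/2) = -48643*51/2 = -2480793/2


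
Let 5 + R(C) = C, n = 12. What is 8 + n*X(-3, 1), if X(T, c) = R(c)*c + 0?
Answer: -40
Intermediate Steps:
R(C) = -5 + C
X(T, c) = c*(-5 + c) (X(T, c) = (-5 + c)*c + 0 = c*(-5 + c) + 0 = c*(-5 + c))
8 + n*X(-3, 1) = 8 + 12*(1*(-5 + 1)) = 8 + 12*(1*(-4)) = 8 + 12*(-4) = 8 - 48 = -40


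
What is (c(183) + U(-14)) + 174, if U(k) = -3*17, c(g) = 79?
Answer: 202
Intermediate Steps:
U(k) = -51
(c(183) + U(-14)) + 174 = (79 - 51) + 174 = 28 + 174 = 202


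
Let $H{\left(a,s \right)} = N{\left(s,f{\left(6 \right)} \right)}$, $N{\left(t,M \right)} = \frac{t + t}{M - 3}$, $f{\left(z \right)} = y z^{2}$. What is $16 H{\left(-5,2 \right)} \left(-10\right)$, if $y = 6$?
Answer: $- \frac{640}{213} \approx -3.0047$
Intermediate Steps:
$f{\left(z \right)} = 6 z^{2}$
$N{\left(t,M \right)} = \frac{2 t}{-3 + M}$ ($N{\left(t,M \right)} = \frac{2 t}{M - 3} = \frac{2 t}{-3 + M}$)
$H{\left(a,s \right)} = \frac{2 s}{213}$ ($H{\left(a,s \right)} = \frac{2 s}{-3 + 6 \cdot 6^{2}} = \frac{2 s}{-3 + 6 \cdot 36} = \frac{2 s}{-3 + 216} = \frac{2 s}{213}$)
$16 H{\left(-5,2 \right)} \left(-10\right) = 16 \cdot \frac{2}{213} \cdot 2 \left(-10\right) = 16 \cdot \frac{4}{213} \left(-10\right) = \frac{64}{213} \left(-10\right) = - \frac{640}{213}$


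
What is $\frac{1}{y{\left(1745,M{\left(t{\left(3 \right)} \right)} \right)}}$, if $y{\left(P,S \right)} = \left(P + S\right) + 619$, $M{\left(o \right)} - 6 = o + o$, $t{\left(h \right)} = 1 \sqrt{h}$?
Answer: $\frac{395}{936148} - \frac{\sqrt{3}}{2808444} \approx 0.00042133$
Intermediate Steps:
$t{\left(h \right)} = \sqrt{h}$
$M{\left(o \right)} = 6 + 2 o$ ($M{\left(o \right)} = 6 + \left(o + o\right) = 6 + 2 o$)
$y{\left(P,S \right)} = 619 + P + S$
$\frac{1}{y{\left(1745,M{\left(t{\left(3 \right)} \right)} \right)}} = \frac{1}{619 + 1745 + \left(6 + 2 \sqrt{3}\right)} = \frac{1}{2370 + 2 \sqrt{3}}$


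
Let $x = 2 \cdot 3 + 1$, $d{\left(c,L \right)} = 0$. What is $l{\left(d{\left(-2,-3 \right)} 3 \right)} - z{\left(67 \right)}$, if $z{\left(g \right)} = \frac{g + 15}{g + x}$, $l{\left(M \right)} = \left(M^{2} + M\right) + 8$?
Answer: $\frac{255}{37} \approx 6.8919$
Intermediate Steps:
$x = 7$ ($x = 6 + 1 = 7$)
$l{\left(M \right)} = 8 + M + M^{2}$ ($l{\left(M \right)} = \left(M + M^{2}\right) + 8 = 8 + M + M^{2}$)
$z{\left(g \right)} = \frac{15 + g}{7 + g}$ ($z{\left(g \right)} = \frac{g + 15}{g + 7} = \frac{15 + g}{7 + g}$)
$l{\left(d{\left(-2,-3 \right)} 3 \right)} - z{\left(67 \right)} = \left(8 + 0 \cdot 3 + \left(0 \cdot 3\right)^{2}\right) - \frac{15 + 67}{7 + 67} = \left(8 + 0 + 0^{2}\right) - \frac{1}{74} \cdot 82 = \left(8 + 0 + 0\right) - \frac{1}{74} \cdot 82 = 8 - \frac{41}{37} = \frac{255}{37}$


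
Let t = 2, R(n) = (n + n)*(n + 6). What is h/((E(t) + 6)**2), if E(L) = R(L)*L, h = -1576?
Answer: -394/1225 ≈ -0.32163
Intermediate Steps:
R(n) = 2*n*(6 + n) (R(n) = (2*n)*(6 + n) = 2*n*(6 + n))
E(L) = 2*L**2*(6 + L) (E(L) = (2*L*(6 + L))*L = 2*L**2*(6 + L))
h/((E(t) + 6)**2) = -1576/(2*2**2*(6 + 2) + 6)**2 = -1576/(2*4*8 + 6)**2 = -1576/(64 + 6)**2 = -1576/(70**2) = -1576/4900 = -1576*1/4900 = -394/1225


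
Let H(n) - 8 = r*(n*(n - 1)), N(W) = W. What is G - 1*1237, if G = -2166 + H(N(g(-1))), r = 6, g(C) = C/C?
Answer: -3395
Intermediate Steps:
g(C) = 1
H(n) = 8 + 6*n*(-1 + n) (H(n) = 8 + 6*(n*(n - 1)) = 8 + 6*(n*(-1 + n)) = 8 + 6*n*(-1 + n))
G = -2158 (G = -2166 + (8 - 6*1 + 6*1²) = -2166 + (8 - 6 + 6*1) = -2166 + (8 - 6 + 6) = -2166 + 8 = -2158)
G - 1*1237 = -2158 - 1*1237 = -2158 - 1237 = -3395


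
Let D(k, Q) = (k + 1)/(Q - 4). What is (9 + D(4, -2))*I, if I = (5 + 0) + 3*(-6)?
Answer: -637/6 ≈ -106.17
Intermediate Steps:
D(k, Q) = (1 + k)/(-4 + Q)
I = -13 (I = 5 - 18 = -13)
(9 + D(4, -2))*I = (9 + (1 + 4)/(-4 - 2))*(-13) = (9 + 5/(-6))*(-13) = (9 - ⅙*5)*(-13) = (9 - ⅚)*(-13) = (49/6)*(-13) = -637/6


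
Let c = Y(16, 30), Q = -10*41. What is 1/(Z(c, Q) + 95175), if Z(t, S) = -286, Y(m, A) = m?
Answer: 1/94889 ≈ 1.0539e-5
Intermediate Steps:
Q = -410
c = 16
1/(Z(c, Q) + 95175) = 1/(-286 + 95175) = 1/94889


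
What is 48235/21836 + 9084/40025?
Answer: 2128964099/873985900 ≈ 2.4359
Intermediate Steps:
48235/21836 + 9084/40025 = 2128964099/873985900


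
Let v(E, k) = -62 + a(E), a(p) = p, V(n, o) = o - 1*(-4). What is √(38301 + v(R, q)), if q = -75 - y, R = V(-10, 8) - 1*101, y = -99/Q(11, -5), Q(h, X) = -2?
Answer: 5*√1526 ≈ 195.32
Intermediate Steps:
V(n, o) = 4 + o (V(n, o) = o + 4 = 4 + o)
y = 99/2 (y = -99/(-2) = -99*(-½) = 99/2 ≈ 49.500)
R = -89 (R = (4 + 8) - 1*101 = 12 - 101 = -89)
q = -249/2 (q = -75 - 1*99/2 = -75 - 99/2 = -249/2 ≈ -124.50)
v(E, k) = -62 + E
√(38301 + v(R, q)) = √(38301 + (-62 - 89)) = √(38301 - 151) = √38150 = 5*√1526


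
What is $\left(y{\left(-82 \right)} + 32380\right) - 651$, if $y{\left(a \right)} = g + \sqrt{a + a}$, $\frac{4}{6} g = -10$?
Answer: $31714 + 2 i \sqrt{41} \approx 31714.0 + 12.806 i$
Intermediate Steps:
$g = -15$ ($g = \frac{3}{2} \left(-10\right) = -15$)
$y{\left(a \right)} = -15 + \sqrt{2} \sqrt{a}$ ($y{\left(a \right)} = -15 + \sqrt{a + a} = -15 + \sqrt{2 a} = -15 + \sqrt{2} \sqrt{a}$)
$\left(y{\left(-82 \right)} + 32380\right) - 651 = \left(\left(-15 + \sqrt{2} \sqrt{-82}\right) + 32380\right) - 651 = \left(\left(-15 + \sqrt{2} i \sqrt{82}\right) + 32380\right) - 651 = \left(\left(-15 + 2 i \sqrt{41}\right) + 32380\right) - 651 = \left(32365 + 2 i \sqrt{41}\right) - 651 = 31714 + 2 i \sqrt{41}$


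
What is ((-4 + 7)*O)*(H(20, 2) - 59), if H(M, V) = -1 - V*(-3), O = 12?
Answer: -1944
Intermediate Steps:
H(M, V) = -1 + 3*V (H(M, V) = -1 - (-3)*V = -1 + 3*V)
((-4 + 7)*O)*(H(20, 2) - 59) = ((-4 + 7)*12)*((-1 + 3*2) - 59) = (3*12)*((-1 + 6) - 59) = 36*(5 - 59) = 36*(-54) = -1944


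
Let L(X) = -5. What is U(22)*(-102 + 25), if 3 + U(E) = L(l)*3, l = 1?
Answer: 1386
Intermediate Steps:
U(E) = -18 (U(E) = -3 - 5*3 = -3 - 15 = -18)
U(22)*(-102 + 25) = -18*(-102 + 25) = -18*(-77) = 1386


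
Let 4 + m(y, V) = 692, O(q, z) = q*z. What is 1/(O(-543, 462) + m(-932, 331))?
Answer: -1/250178 ≈ -3.9972e-6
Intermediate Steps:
m(y, V) = 688 (m(y, V) = -4 + 692 = 688)
1/(O(-543, 462) + m(-932, 331)) = 1/(-543*462 + 688) = 1/(-250866 + 688) = 1/(-250178) = -1/250178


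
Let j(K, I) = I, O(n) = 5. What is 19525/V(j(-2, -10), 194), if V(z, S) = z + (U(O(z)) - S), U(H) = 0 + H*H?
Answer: -19525/179 ≈ -109.08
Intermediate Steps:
U(H) = H**2 (U(H) = 0 + H**2 = H**2)
V(z, S) = 25 + z - S (V(z, S) = z + (5**2 - S) = z + (25 - S) = 25 + z - S)
19525/V(j(-2, -10), 194) = 19525/(25 - 10 - 1*194) = 19525/(25 - 10 - 194) = 19525/(-179) = 19525*(-1/179) = -19525/179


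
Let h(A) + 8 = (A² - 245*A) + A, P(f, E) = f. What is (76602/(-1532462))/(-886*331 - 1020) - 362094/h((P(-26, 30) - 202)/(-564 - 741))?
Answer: 3862506041011196814441/539750274209277956 ≈ 7156.1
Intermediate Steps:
h(A) = -8 + A² - 244*A (h(A) = -8 + ((A² - 245*A) + A) = -8 + (A² - 244*A) = -8 + A² - 244*A)
(76602/(-1532462))/(-886*331 - 1020) - 362094/h((P(-26, 30) - 202)/(-564 - 741)) = (76602/(-1532462))/(-886*331 - 1020) - 362094/(-8 + ((-26 - 202)/(-564 - 741))² - 244*(-26 - 202)/(-564 - 741)) = (76602*(-1/1532462))/(-293266 - 1020) - 362094/(-8 + (-228/(-1305))² - (-55632)/(-1305)) = -38301/766231/(-294286) - 362094/(-8 + (-228*(-1/1305))² - (-55632)*(-1)/1305) = -38301/766231*(-1/294286) - 362094/(-8 + (76/435)² - 244*76/435) = 38301/225491056066 - 362094/(-8 + 5776/189225 - 18544/435) = 38301/225491056066 - 362094/(-9574664/189225) = 38301/225491056066 - 362094*(-189225/9574664) = 38301/225491056066 + 34258618575/4787332 = 3862506041011196814441/539750274209277956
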